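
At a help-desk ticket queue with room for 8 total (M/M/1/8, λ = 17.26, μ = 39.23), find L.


ρ = 17.26/39.23 = 0.4400
L = ρ[1 − (K+1)ρ^K + Kρ^(K+1)] / [(1−ρ)(1−ρ^(K+1))]
Numerator: 0.4400·(1 − 9·0.001404 + 8·0.0006177) = 0.436584
Denominator: (0.5600)·(0.999382) = 0.559685
L = 0.436584/0.559685 = 0.7801

Final: 0.7801


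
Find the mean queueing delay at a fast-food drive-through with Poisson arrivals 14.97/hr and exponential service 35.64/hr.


ρ = 14.97/35.64 = 0.4200
Wq = ρ/(μ−λ) = 0.4200/(35.64 − 14.97) = 0.4200/20.67 = 0.02032 hr

Final: 0.02032 hr


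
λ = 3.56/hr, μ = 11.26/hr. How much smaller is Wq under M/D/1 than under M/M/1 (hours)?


ρ = 3.56/11.26 = 0.3162
Wq(M/M/1) = ρ/(μ−λ) = 0.3162/7.70 = 0.04106 hr
Wq(M/D/1) = ρ/(2(μ−λ)) = 0.02053 hr
Savings = 0.04106 − 0.02053 = 0.02053 hr

Final: 0.02053 hr


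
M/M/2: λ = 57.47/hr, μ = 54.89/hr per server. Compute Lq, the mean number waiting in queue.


a = λ/μ = 1.0470; ρ = a/2 = 0.5235
P₀ = 0.312765
Lq = P₀·a^c·ρ / (c!·(1−ρ)²) = 0.312765·1.09622·0.5235/(2·0.22705)
= 0.39526

Final: 0.39526


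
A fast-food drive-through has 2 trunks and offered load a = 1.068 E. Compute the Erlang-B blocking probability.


B(c,a) = (a^c/c!) / Σ_{k=0}^{c} a^k/k!
a^2/2! = 0.570312
Σ terms (k=0..2): 1.00000 + 1.06800 + 0.57031 = 2.638312
B = 0.570312/2.638312 = 0.216165

Final: 0.216165


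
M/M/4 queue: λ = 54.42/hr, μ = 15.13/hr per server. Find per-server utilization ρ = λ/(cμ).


ρ = λ/(cμ) = 54.42/(4·15.13) = 54.42/60.52 = 0.8992

Final: 0.8992


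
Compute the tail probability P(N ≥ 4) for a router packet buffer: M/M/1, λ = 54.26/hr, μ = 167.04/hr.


ρ = 54.26/167.04 = 0.3248
P(N ≥ n) = ρ^n = 0.3248^4 = 0.011134

Final: 0.011134


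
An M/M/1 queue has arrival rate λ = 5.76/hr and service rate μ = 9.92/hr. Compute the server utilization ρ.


ρ = λ/μ = 5.76/9.92 = 0.5806

Final: 0.5806


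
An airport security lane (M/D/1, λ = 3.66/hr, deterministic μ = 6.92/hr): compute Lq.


ρ = 3.66/6.92 = 0.5289
M/D/1: Lq = ρ²/(2(1−ρ)) = 0.2797/(2·0.4711) = 0.29690

Final: 0.29690


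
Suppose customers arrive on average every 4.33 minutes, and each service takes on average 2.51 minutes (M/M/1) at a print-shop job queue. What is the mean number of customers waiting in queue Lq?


λ = 60/4.33 = 13.8568 /hr
μ = 60/2.51 = 23.9044 /hr
ρ = λ/μ = 13.8568/23.9044 = 0.5797
Lq = ρ²/(1−ρ) = 0.3360/0.4203 = 0.7994

Final: 0.7994


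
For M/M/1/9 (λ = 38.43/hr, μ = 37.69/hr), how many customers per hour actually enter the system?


ρ = 1.0196; P_K = (1−ρ)ρ^9/(1−ρ^10) = 0.108974
λ_eff = λ(1 − P_K) = 38.43·(1 − 0.108974) = 38.43·0.891026 = 34.2421 /hr

Final: 34.2421 /hr


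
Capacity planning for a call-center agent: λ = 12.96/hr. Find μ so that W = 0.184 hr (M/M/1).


W = 1/(μ−λ) ⇒ μ − λ = 1/W = 1/0.184 = 5.4348
μ = λ + 1/W = 12.96 + 5.4348 = 18.3948 per hr

Final: 18.3948 /hr


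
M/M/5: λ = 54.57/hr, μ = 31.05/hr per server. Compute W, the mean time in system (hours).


a = 1.7575; ρ = 0.3515; P₀ = 0.171833
Lq = P₀·a^c·ρ/(c!(1−ρ)²) = 0.02007
Wq = Lq/λ = 0.02007/54.57 = 0.0003677 hr
W = Wq + 1/μ = 0.0003677 + 0.03221 = 0.03257 hr

Final: 0.03257 hr


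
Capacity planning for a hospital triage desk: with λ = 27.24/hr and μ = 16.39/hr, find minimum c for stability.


Stability requires cμ > λ ⇔ c > λ/μ.
λ/μ = 27.24/16.39 = 1.6620
Minimum integer c = ⌊1.6620⌋ + 1 = 2
Check: 2·16.39 = 32.78 > 27.24, while 1·16.39 = 16.39 ≤ 27.24

Final: 2 servers


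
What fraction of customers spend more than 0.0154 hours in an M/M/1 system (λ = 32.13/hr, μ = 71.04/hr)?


W ~ Exponential(μ−λ) for M/M/1.
μ − λ = 71.04 − 32.13 = 38.9100
P(W > t) = e^{−(μ−λ)t} = e^{−0.5992} = 0.549243

Final: 0.549243


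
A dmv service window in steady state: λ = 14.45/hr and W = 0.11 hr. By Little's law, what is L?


L = λW = 14.45·0.11 = 1.5895

Final: 1.5895


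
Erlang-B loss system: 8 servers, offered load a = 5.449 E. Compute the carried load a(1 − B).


B(8,5.449) = 0.092249 (Erlang-B)
Carried load = a(1 − B) = 5.449·(1 − 0.092249) = 5.449·0.907751 = 4.9463 E

Final: 4.9463 Erlangs


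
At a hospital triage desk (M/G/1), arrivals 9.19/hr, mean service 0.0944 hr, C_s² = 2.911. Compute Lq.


ρ = λ·E[S] = 9.19·0.0944 = 0.8675
Lq = ρ²(1+C_s²)/(2(1−ρ)) = 0.7526·(1+2.911)/(2·0.1325)
= 0.7526·3.9110/0.2649 = 11.11053

Final: 11.11053


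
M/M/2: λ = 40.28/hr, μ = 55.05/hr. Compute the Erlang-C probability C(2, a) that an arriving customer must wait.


a = λ/μ = 0.7317; ρ = a/2 = 0.3658
P₀ = 0.464290 (from M/M/c formula)
C(c,a) = [a^c/(c!(1−ρ))]·P₀ = [0.53538/(2·0.6342)]·0.464290
= 0.42213·0.464290 = 0.195989

Final: 0.195989


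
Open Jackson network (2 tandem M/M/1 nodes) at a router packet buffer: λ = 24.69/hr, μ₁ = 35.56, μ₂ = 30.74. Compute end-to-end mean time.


Each node sees arrival rate λ = 24.69/hr (tandem ⇒ throughput preserved).
W₁ = 1/(μ₁−λ) = 1/(35.56−24.69) = 0.09200 hr
W₂ = 1/(μ₂−λ) = 1/(30.74−24.69) = 0.16529 hr
W_total = W₁ + W₂ = 0.09200 + 0.16529 = 0.25729 hr

Final: 0.25729 hr


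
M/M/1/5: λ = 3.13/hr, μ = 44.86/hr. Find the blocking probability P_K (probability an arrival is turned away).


ρ = λ/μ = 3.13/44.86 = 0.06977
P_K = (1−ρ)ρ^K/(1−ρ^(K+1)) = (0.9302·0.000001654)/(1 − 0.0000001154)
= 0.000001538/1.000000 = 0.000001538

Final: 0.000001538


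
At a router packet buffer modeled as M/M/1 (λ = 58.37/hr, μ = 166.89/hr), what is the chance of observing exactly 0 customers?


ρ = 58.37/166.89 = 0.3498
P_n = (1−ρ)·ρ^n = (1 − 0.3498)·0.3498^0 = 0.6502·1.000000 = 0.650249

Final: 0.650249


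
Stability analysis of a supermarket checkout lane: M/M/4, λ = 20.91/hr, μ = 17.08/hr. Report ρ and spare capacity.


Total capacity cμ = 4·17.08 = 68.32/hr
ρ = λ/(cμ) = 20.91/68.32 = 0.3061
Stable ⇔ ρ < 1: YES
Spare capacity = cμ − λ = 68.32 − 20.91 = 47.41/hr

Final: ρ = 0.3061; stable; margin = 47.41/hr


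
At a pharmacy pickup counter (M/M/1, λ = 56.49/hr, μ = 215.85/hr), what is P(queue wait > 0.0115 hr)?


ρ = 56.49/215.85 = 0.2617
P(Wq > t) = ρ·e^{−(μ−λ)t} = 0.2617·e^{−1.8326}
= 0.2617·0.159991 = 0.041871

Final: 0.041871


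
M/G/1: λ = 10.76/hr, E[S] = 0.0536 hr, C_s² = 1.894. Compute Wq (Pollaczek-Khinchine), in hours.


ρ = λ·E[S] = 10.76·0.0536 = 0.5767
E[S²] = E[S]²(1+C_s²) = 0.0536²·(1+1.894) = 0.008314
Wq = λ·E[S²]/(2(1−ρ)) = 10.76·0.008314/(2·0.4233) = 0.10568 hr

Final: 0.10568 hr


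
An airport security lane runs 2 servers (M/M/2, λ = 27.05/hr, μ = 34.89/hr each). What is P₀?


a = λ/μ = 27.05/34.89 = 0.7753; ρ = a/c = 0.3876
Σ_{k=0}^{1} a^k/k! (terms k=0..1) = 1.00000 + 0.77529 = 1.77529
Tail: a^2/(2!(1−ρ)) = 0.60108/(2·0.6124) = 0.49080
P₀ = 1/(1.77529 + 0.49080) = 1/2.26609 = 0.441289

Final: 0.441289


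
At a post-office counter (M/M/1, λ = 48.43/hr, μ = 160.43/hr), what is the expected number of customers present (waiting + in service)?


ρ = λ/μ = 48.43/160.43 = 0.3019
L = ρ/(1−ρ) = 0.3019/(1 − 0.3019) = 0.3019/0.6981 = 0.4324

Final: 0.4324


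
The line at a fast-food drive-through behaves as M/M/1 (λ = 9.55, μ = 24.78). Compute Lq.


ρ = 9.55/24.78 = 0.3854
Lq = ρ²/(1−ρ) = 0.1485/0.6146 = 0.2417

Final: 0.2417


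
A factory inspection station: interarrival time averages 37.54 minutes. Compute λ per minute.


λ = 1/(interarrival time) in consistent units.
1 minute = 1 min, so λ = 1/37.54 = 0.02664 per minute

Final: 0.02664 /min


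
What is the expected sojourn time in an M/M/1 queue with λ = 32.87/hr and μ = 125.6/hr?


W = 1/(μ−λ) = 1/(125.6 − 32.87) = 1/92.73 = 0.01078 hr

Final: 0.01078 hr


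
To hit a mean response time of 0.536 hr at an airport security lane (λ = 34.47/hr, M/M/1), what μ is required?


W = 1/(μ−λ) ⇒ μ − λ = 1/W = 1/0.536 = 1.8657
μ = λ + 1/W = 34.47 + 1.8657 = 36.3357 per hr

Final: 36.3357 /hr


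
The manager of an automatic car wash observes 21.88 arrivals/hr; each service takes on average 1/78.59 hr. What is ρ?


ρ = λ/μ = 21.88/78.59 = 0.2784

Final: 0.2784


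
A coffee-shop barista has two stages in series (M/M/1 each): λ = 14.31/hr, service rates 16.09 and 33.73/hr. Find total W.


Each node sees arrival rate λ = 14.31/hr (tandem ⇒ throughput preserved).
W₁ = 1/(μ₁−λ) = 1/(16.09−14.31) = 0.56180 hr
W₂ = 1/(μ₂−λ) = 1/(33.73−14.31) = 0.05149 hr
W_total = W₁ + W₂ = 0.56180 + 0.05149 = 0.61329 hr

Final: 0.61329 hr


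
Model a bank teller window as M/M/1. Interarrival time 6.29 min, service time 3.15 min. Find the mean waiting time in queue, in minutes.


λ = 60/6.29 = 9.5390 /hr
μ = 60/3.15 = 19.0476 /hr
ρ = λ/μ = 9.5390/19.0476 = 0.5008
Wq = ρ/(μ−λ) = 0.5008/(19.0476−9.5390) = 0.05267 hr
In minutes: 0.05267·60 = 3.160 min

Final: 3.160 min


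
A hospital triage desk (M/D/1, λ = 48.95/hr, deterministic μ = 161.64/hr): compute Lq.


ρ = 48.95/161.64 = 0.3028
M/D/1: Lq = ρ²/(2(1−ρ)) = 0.09171/(2·0.6972) = 0.06577

Final: 0.06577


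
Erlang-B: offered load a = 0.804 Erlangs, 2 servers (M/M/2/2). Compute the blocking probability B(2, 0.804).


B(c,a) = (a^c/c!) / Σ_{k=0}^{c} a^k/k!
a^2/2! = 0.323208
Σ terms (k=0..2): 1.00000 + 0.80400 + 0.32321 = 2.127208
B = 0.323208/2.127208 = 0.151940

Final: 0.151940


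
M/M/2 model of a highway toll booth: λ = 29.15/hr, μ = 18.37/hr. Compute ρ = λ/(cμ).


ρ = λ/(cμ) = 29.15/(2·18.37) = 29.15/36.74 = 0.7934

Final: 0.7934


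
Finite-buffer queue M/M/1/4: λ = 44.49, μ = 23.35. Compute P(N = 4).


ρ = λ/μ = 44.49/23.35 = 1.9054
P_K = (1−ρ)ρ^K/(1−ρ^(K+1)) = (-0.9054·13.179596)/(1 − 25.111786)
= -11.932191/-24.111786 = 0.494870

Final: 0.494870


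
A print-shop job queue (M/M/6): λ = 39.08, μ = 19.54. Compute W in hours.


a = 2.0000; ρ = 0.3333; P₀ = 0.135135
Lq = P₀·a^c·ρ/(c!(1−ρ)²) = 0.009009
Wq = Lq/λ = 0.009009/39.08 = 0.0002305 hr
W = Wq + 1/μ = 0.0002305 + 0.05118 = 0.05141 hr

Final: 0.05141 hr


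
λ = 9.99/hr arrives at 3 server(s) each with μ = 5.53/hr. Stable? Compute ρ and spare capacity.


Total capacity cμ = 3·5.53 = 16.59/hr
ρ = λ/(cμ) = 9.99/16.59 = 0.6022
Stable ⇔ ρ < 1: YES
Spare capacity = cμ − λ = 16.59 − 9.99 = 6.60/hr

Final: ρ = 0.6022; stable; margin = 6.60/hr


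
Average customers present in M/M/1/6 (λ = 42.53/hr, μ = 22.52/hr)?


ρ = 42.53/22.52 = 1.8885
L = ρ[1 − (K+1)ρ^K + Kρ^(K+1)] / [(1−ρ)(1−ρ^(K+1))]
Numerator: 1.8885·(1 − 7·45.369290 + 6·85.681878) = 372.999128
Denominator: (-0.8885)·(-84.681878) = 75.243533
L = 372.999128/75.243533 = 4.9572

Final: 4.9572


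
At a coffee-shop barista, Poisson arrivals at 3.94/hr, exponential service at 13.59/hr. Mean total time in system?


W = 1/(μ−λ) = 1/(13.59 − 3.94) = 1/9.65 = 0.1036 hr

Final: 0.1036 hr


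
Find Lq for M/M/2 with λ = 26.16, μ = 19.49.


a = λ/μ = 1.3422; ρ = a/2 = 0.6711
P₀ = 0.196807
Lq = P₀·a^c·ρ / (c!·(1−ρ)²) = 0.196807·1.80157·0.6711/(2·0.10817)
= 1.09993

Final: 1.09993


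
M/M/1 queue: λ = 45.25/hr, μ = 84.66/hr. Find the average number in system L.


ρ = λ/μ = 45.25/84.66 = 0.5345
L = ρ/(1−ρ) = 0.5345/(1 − 0.5345) = 0.5345/0.4655 = 1.1482

Final: 1.1482


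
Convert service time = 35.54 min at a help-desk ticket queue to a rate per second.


μ = 1/(service time) in consistent units.
1 second = 0.0166667 min, so μ = 0.0166667/35.54 = 0.0004690 per second

Final: 0.0004690 /sec


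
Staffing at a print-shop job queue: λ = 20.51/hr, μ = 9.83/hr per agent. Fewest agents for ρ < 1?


Stability requires cμ > λ ⇔ c > λ/μ.
λ/μ = 20.51/9.83 = 2.0865
Minimum integer c = ⌊2.0865⌋ + 1 = 3
Check: 3·9.83 = 29.49 > 20.51, while 2·9.83 = 19.66 ≤ 20.51

Final: 3 servers


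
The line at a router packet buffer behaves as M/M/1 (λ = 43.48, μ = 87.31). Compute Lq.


ρ = 43.48/87.31 = 0.4980
Lq = ρ²/(1−ρ) = 0.2480/0.5020 = 0.4940

Final: 0.4940


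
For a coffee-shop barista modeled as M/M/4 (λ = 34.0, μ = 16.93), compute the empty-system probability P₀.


a = λ/μ = 34.0/16.93 = 2.0083; ρ = a/c = 0.5021
Σ_{k=0}^{3} a^k/k! (terms k=0..3) = 1.00000 + 2.00827 + 2.01657 + 1.34994 = 6.37478
Tail: a^4/(4!(1−ρ)) = 16.26626/(24·0.4979) = 1.36115
P₀ = 1/(6.37478 + 1.36115) = 1/7.73593 = 0.129267

Final: 0.129267


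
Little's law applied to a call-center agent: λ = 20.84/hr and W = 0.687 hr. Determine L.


L = λW = 20.84·0.687 = 14.3171

Final: 14.3171


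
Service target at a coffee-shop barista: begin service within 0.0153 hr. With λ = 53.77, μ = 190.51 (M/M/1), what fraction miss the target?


ρ = 53.77/190.51 = 0.2822
P(Wq > t) = ρ·e^{−(μ−λ)t} = 0.2822·e^{−2.0921}
= 0.2822·0.123425 = 0.034836

Final: 0.034836


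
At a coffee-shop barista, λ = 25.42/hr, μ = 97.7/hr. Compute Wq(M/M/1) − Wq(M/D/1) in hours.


ρ = 25.42/97.7 = 0.2602
Wq(M/M/1) = ρ/(μ−λ) = 0.2602/72.28 = 0.003600 hr
Wq(M/D/1) = ρ/(2(μ−λ)) = 0.001800 hr
Savings = 0.003600 − 0.001800 = 0.001800 hr

Final: 0.001800 hr


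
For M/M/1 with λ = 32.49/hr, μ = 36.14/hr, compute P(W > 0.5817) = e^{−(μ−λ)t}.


W ~ Exponential(μ−λ) for M/M/1.
μ − λ = 36.14 − 32.49 = 3.6500
P(W > t) = e^{−(μ−λ)t} = e^{−2.1232} = 0.119648

Final: 0.119648


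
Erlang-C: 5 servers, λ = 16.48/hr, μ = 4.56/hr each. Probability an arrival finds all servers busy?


a = λ/μ = 3.6140; ρ = a/5 = 0.7228
P₀ = 0.022394 (from M/M/c formula)
C(c,a) = [a^c/(c!(1−ρ))]·P₀ = [616.54080/(120·0.2772)]·0.022394
= 18.53525·0.022394 = 0.415073

Final: 0.415073


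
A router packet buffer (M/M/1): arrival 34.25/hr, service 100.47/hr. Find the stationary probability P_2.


ρ = 34.25/100.47 = 0.3409
P_n = (1−ρ)·ρ^n = (1 − 0.3409)·0.3409^2 = 0.6591·0.116211 = 0.076595

Final: 0.076595


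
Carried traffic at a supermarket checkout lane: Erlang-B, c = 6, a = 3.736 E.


B(6,3.736) = 0.098440 (Erlang-B)
Carried load = a(1 − B) = 3.736·(1 − 0.098440) = 3.736·0.901560 = 3.3682 E

Final: 3.3682 Erlangs


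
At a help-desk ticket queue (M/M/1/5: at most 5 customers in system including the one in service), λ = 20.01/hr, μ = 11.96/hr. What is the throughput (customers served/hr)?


ρ = 1.6731; P_K = (1−ρ)ρ^5/(1−ρ^6) = 0.421517
λ_eff = λ(1 − P_K) = 20.01·(1 − 0.421517) = 20.01·0.578483 = 11.5754 /hr

Final: 11.5754 /hr


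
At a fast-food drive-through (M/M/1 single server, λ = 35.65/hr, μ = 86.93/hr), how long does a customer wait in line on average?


ρ = 35.65/86.93 = 0.4101
Wq = ρ/(μ−λ) = 0.4101/(86.93 − 35.65) = 0.4101/51.28 = 0.007997 hr

Final: 0.007997 hr


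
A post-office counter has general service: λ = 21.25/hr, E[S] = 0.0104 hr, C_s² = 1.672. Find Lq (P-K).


ρ = λ·E[S] = 21.25·0.0104 = 0.2210
Lq = ρ²(1+C_s²)/(2(1−ρ)) = 0.04884·(1+1.672)/(2·0.7790)
= 0.04884·2.6720/1.5580 = 0.08376

Final: 0.08376


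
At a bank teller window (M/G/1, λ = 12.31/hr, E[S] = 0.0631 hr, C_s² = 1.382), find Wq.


ρ = λ·E[S] = 12.31·0.0631 = 0.7768
E[S²] = E[S]²(1+C_s²) = 0.0631²·(1+1.382) = 0.009484
Wq = λ·E[S²]/(2(1−ρ)) = 12.31·0.009484/(2·0.2232) = 0.26149 hr

Final: 0.26149 hr


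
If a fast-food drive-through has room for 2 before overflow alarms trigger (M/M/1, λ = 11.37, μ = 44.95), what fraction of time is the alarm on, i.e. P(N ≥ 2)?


ρ = 11.37/44.95 = 0.2529
P(N ≥ n) = ρ^n = 0.2529^2 = 0.063983

Final: 0.063983


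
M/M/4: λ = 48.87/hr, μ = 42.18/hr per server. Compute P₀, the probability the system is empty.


a = λ/μ = 48.87/42.18 = 1.1586; ρ = a/c = 0.2897
Σ_{k=0}^{3} a^k/k! (terms k=0..3) = 1.00000 + 1.15861 + 0.67118 + 0.25921 = 3.08900
Tail: a^4/(4!(1−ρ)) = 1.80195/(24·0.7103) = 0.10570
P₀ = 1/(3.08900 + 0.10570) = 1/3.19470 = 0.313019

Final: 0.313019


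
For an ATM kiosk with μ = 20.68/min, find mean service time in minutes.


Mean service time = 1/μ = 1/20.68 minute = 0.04836 minute
In minutes: 0.04836 × 1 = 0.04836 min

Final: 0.04836 min


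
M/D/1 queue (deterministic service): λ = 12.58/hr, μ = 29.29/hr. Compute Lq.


ρ = 12.58/29.29 = 0.4295
M/D/1: Lq = ρ²/(2(1−ρ)) = 0.1845/(2·0.5705) = 0.16167

Final: 0.16167


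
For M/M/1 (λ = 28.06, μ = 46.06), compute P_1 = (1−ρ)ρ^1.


ρ = 28.06/46.06 = 0.6092
P_n = (1−ρ)·ρ^n = (1 − 0.6092)·0.6092^1 = 0.3908·0.609205 = 0.238074

Final: 0.238074


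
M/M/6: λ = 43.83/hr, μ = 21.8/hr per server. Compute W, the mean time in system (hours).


a = 2.0106; ρ = 0.3351; P₀ = 0.133710
Lq = P₀·a^c·ρ/(c!(1−ρ)²) = 0.009297
Wq = Lq/λ = 0.009297/43.83 = 0.0002121 hr
W = Wq + 1/μ = 0.0002121 + 0.04587 = 0.04608 hr

Final: 0.04608 hr


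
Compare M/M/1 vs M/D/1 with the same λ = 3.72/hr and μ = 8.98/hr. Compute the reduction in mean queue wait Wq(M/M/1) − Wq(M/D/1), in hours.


ρ = 3.72/8.98 = 0.4143
Wq(M/M/1) = ρ/(μ−λ) = 0.4143/5.26 = 0.07876 hr
Wq(M/D/1) = ρ/(2(μ−λ)) = 0.03938 hr
Savings = 0.07876 − 0.03938 = 0.03938 hr

Final: 0.03938 hr


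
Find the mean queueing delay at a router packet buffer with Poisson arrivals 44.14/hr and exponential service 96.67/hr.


ρ = 44.14/96.67 = 0.4566
Wq = ρ/(μ−λ) = 0.4566/(96.67 − 44.14) = 0.4566/52.53 = 0.008692 hr

Final: 0.008692 hr


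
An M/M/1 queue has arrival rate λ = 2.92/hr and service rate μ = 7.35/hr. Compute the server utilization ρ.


ρ = λ/μ = 2.92/7.35 = 0.3973

Final: 0.3973


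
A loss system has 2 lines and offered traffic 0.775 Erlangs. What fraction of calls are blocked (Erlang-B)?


B(c,a) = (a^c/c!) / Σ_{k=0}^{c} a^k/k!
a^2/2! = 0.300313
Σ terms (k=0..2): 1.00000 + 0.77500 + 0.30031 = 2.075312
B = 0.300313/2.075312 = 0.144707

Final: 0.144707


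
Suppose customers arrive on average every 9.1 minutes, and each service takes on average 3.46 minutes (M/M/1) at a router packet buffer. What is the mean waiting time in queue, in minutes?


λ = 60/9.1 = 6.5934 /hr
μ = 60/3.46 = 17.3410 /hr
ρ = λ/μ = 6.5934/17.3410 = 0.3802
Wq = ρ/(μ−λ) = 0.3802/(17.3410−6.5934) = 0.03538 hr
In minutes: 0.03538·60 = 2.123 min

Final: 2.123 min


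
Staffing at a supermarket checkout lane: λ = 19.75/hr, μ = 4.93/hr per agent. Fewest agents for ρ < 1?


Stability requires cμ > λ ⇔ c > λ/μ.
λ/μ = 19.75/4.93 = 4.0061
Minimum integer c = ⌊4.0061⌋ + 1 = 5
Check: 5·4.93 = 24.65 > 19.75, while 4·4.93 = 19.72 ≤ 19.75

Final: 5 servers


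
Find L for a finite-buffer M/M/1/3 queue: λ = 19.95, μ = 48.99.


ρ = 19.95/48.99 = 0.4072
L = ρ[1 − (K+1)ρ^K + Kρ^(K+1)] / [(1−ρ)(1−ρ^(K+1))]
Numerator: 0.4072·(1 − 4·0.067531 + 3·0.027501) = 0.330820
Denominator: (0.5928)·(0.972499) = 0.576472
L = 0.330820/0.576472 = 0.5739

Final: 0.5739


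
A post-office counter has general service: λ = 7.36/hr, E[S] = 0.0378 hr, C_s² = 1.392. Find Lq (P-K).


ρ = λ·E[S] = 7.36·0.0378 = 0.2782
Lq = ρ²(1+C_s²)/(2(1−ρ)) = 0.07740·(1+1.392)/(2·0.7218)
= 0.07740·2.3920/1.4436 = 0.12825

Final: 0.12825


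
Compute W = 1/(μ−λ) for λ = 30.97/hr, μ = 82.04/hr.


W = 1/(μ−λ) = 1/(82.04 − 30.97) = 1/51.07 = 0.01958 hr

Final: 0.01958 hr


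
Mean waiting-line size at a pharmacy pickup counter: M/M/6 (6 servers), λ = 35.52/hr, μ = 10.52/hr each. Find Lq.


a = λ/μ = 3.3764; ρ = a/6 = 0.5627
P₀ = 0.033036
Lq = P₀·a^c·ρ / (c!·(1−ρ)²) = 0.033036·1481.64208·0.5627/(720·0.19120)
= 0.20009

Final: 0.20009


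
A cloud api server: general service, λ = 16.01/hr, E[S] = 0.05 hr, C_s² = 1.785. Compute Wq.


ρ = λ·E[S] = 16.01·0.05 = 0.8005
E[S²] = E[S]²(1+C_s²) = 0.05²·(1+1.785) = 0.006963
Wq = λ·E[S²]/(2(1−ρ)) = 16.01·0.006963/(2·0.1995) = 0.27937 hr

Final: 0.27937 hr


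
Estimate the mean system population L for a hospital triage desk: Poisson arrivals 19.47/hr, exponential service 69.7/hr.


ρ = λ/μ = 19.47/69.7 = 0.2793
L = ρ/(1−ρ) = 0.2793/(1 − 0.2793) = 0.2793/0.7207 = 0.3876

Final: 0.3876


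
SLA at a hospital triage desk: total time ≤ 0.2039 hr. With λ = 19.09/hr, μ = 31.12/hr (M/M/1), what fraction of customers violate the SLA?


W ~ Exponential(μ−λ) for M/M/1.
μ − λ = 31.12 − 19.09 = 12.0300
P(W > t) = e^{−(μ−λ)t} = e^{−2.4529} = 0.086042

Final: 0.086042


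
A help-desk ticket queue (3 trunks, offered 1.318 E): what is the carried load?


B(3,1.318) = 0.106943 (Erlang-B)
Carried load = a(1 − B) = 1.318·(1 − 0.106943) = 1.318·0.893057 = 1.1770 E

Final: 1.1770 Erlangs


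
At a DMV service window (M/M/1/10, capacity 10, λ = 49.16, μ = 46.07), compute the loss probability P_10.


ρ = λ/μ = 49.16/46.07 = 1.0671
P_K = (1−ρ)ρ^K/(1−ρ^(K+1)) = (-0.06707·1.913977)/(1 − 2.042351)
= -0.128374/-1.042351 = 0.123158

Final: 0.123158


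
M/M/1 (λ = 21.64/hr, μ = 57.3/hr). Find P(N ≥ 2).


ρ = 21.64/57.3 = 0.3777
P(N ≥ n) = ρ^n = 0.3777^2 = 0.142628

Final: 0.142628


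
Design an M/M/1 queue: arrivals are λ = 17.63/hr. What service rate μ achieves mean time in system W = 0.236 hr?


W = 1/(μ−λ) ⇒ μ − λ = 1/W = 1/0.236 = 4.2373
μ = λ + 1/W = 17.63 + 4.2373 = 21.8673 per hr

Final: 21.8673 /hr


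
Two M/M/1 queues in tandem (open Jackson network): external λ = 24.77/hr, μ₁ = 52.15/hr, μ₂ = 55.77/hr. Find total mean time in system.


Each node sees arrival rate λ = 24.77/hr (tandem ⇒ throughput preserved).
W₁ = 1/(μ₁−λ) = 1/(52.15−24.77) = 0.03652 hr
W₂ = 1/(μ₂−λ) = 1/(55.77−24.77) = 0.03226 hr
W_total = W₁ + W₂ = 0.03652 + 0.03226 = 0.06878 hr

Final: 0.06878 hr


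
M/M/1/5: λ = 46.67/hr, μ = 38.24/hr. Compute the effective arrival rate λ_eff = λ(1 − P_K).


ρ = 1.2204; P_K = (1−ρ)ρ^5/(1−ρ^6) = 0.259008
λ_eff = λ(1 − P_K) = 46.67·(1 − 0.259008) = 46.67·0.740992 = 34.5821 /hr

Final: 34.5821 /hr


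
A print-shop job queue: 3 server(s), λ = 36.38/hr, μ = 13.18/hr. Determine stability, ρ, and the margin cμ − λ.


Total capacity cμ = 3·13.18 = 39.54/hr
ρ = λ/(cμ) = 36.38/39.54 = 0.9201
Stable ⇔ ρ < 1: YES
Spare capacity = cμ − λ = 39.54 − 36.38 = 3.16/hr

Final: ρ = 0.9201; stable; margin = 3.16/hr


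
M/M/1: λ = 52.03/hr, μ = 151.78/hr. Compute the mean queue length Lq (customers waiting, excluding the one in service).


ρ = 52.03/151.78 = 0.3428
Lq = ρ²/(1−ρ) = 0.1175/0.6572 = 0.1788

Final: 0.1788


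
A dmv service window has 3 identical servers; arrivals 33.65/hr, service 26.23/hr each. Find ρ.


ρ = λ/(cμ) = 33.65/(3·26.23) = 33.65/78.69 = 0.4276

Final: 0.4276


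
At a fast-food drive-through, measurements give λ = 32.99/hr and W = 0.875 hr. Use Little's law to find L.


L = λW = 32.99·0.875 = 28.8663

Final: 28.8663


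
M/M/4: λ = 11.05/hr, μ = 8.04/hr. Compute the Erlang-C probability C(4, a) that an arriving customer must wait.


a = λ/μ = 1.3744; ρ = a/4 = 0.3436
P₀ = 0.251382 (from M/M/c formula)
C(c,a) = [a^c/(c!(1−ρ))]·P₀ = [3.56800/(24·0.6564)]·0.251382
= 0.22649·0.251382 = 0.056935

Final: 0.056935


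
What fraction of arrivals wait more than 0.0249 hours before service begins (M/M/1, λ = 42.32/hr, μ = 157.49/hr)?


ρ = 42.32/157.49 = 0.2687
P(Wq > t) = ρ·e^{−(μ−λ)t} = 0.2687·e^{−2.8677}
= 0.2687·0.056828 = 0.015270

Final: 0.015270


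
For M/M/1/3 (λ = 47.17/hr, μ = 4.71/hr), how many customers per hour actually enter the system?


ρ = 10.0149; P_K = (1−ρ)ρ^3/(1−ρ^4) = 0.900238
λ_eff = λ(1 − P_K) = 47.17·(1 − 0.900238) = 47.17·0.099762 = 4.7058 /hr

Final: 4.7058 /hr


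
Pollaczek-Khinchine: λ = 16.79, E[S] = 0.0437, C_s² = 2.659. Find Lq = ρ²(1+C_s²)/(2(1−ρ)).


ρ = λ·E[S] = 16.79·0.0437 = 0.7337
Lq = ρ²(1+C_s²)/(2(1−ρ)) = 0.5383·(1+2.659)/(2·0.2663)
= 0.5383·3.6590/0.5326 = 3.69882

Final: 3.69882


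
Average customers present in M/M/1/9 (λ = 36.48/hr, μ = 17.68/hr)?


ρ = 36.48/17.68 = 2.0633
L = ρ[1 − (K+1)ρ^K + Kρ^(K+1)] / [(1−ρ)(1−ρ^(K+1))]
Numerator: 2.0633·(1 − 10·677.880468 + 9·1398.703591) = 11989.142990
Denominator: (-1.0633)·(-1397.703591) = 1486.245900
L = 11989.142990/1486.245900 = 8.0667

Final: 8.0667


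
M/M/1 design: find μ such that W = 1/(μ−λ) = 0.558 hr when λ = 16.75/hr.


W = 1/(μ−λ) ⇒ μ − λ = 1/W = 1/0.558 = 1.7921
μ = λ + 1/W = 16.75 + 1.7921 = 18.5421 per hr

Final: 18.5421 /hr


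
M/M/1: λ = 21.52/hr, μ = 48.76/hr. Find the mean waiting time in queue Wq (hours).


ρ = 21.52/48.76 = 0.4413
Wq = ρ/(μ−λ) = 0.4413/(48.76 − 21.52) = 0.4413/27.24 = 0.01620 hr

Final: 0.01620 hr


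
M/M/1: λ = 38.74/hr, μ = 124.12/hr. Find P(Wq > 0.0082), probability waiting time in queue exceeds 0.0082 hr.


ρ = 38.74/124.12 = 0.3121
P(Wq > t) = ρ·e^{−(μ−λ)t} = 0.3121·e^{−0.7001}
= 0.3121·0.496528 = 0.154975

Final: 0.154975


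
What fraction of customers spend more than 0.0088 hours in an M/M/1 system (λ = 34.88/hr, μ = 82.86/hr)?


W ~ Exponential(μ−λ) for M/M/1.
μ − λ = 82.86 − 34.88 = 47.9800
P(W > t) = e^{−(μ−λ)t} = e^{−0.4222} = 0.655587

Final: 0.655587


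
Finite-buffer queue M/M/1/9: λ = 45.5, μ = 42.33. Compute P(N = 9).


ρ = λ/μ = 45.5/42.33 = 1.0749
P_K = (1−ρ)ρ^K/(1−ρ^(K+1)) = (-0.07489·1.915438)/(1 − 2.058881)
= -0.143443/-1.058881 = 0.135467

Final: 0.135467


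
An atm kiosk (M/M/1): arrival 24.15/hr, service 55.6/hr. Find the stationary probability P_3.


ρ = 24.15/55.6 = 0.4344
P_n = (1−ρ)·ρ^n = (1 − 0.4344)·0.4344^3 = 0.5656·0.081946 = 0.046352

Final: 0.046352


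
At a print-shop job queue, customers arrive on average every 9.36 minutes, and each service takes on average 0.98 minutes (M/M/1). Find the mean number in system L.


λ = 60/9.36 = 6.4103 /hr
μ = 60/0.98 = 61.2245 /hr
ρ = λ/μ = 6.4103/61.2245 = 0.1047
L = ρ/(1−ρ) = 0.1047/0.8953 = 0.1169

Final: 0.1169


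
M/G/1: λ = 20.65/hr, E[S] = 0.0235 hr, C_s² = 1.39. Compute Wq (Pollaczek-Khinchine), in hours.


ρ = λ·E[S] = 20.65·0.0235 = 0.4853
E[S²] = E[S]²(1+C_s²) = 0.0235²·(1+1.39) = 0.001320
Wq = λ·E[S²]/(2(1−ρ)) = 20.65·0.001320/(2·0.5147) = 0.02648 hr

Final: 0.02648 hr


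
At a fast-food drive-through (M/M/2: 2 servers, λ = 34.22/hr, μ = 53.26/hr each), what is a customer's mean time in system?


a = 0.6425; ρ = 0.3213; P₀ = 0.513713
Lq = P₀·a^c·ρ/(c!(1−ρ)²) = 0.07394
Wq = Lq/λ = 0.07394/34.22 = 0.002161 hr
W = Wq + 1/μ = 0.002161 + 0.01878 = 0.02094 hr

Final: 0.02094 hr


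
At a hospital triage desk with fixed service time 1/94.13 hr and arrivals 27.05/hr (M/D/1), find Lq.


ρ = 27.05/94.13 = 0.2874
M/D/1: Lq = ρ²/(2(1−ρ)) = 0.08258/(2·0.7126) = 0.05794

Final: 0.05794


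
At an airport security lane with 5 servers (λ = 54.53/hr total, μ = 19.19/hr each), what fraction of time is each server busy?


ρ = λ/(cμ) = 54.53/(5·19.19) = 54.53/95.95 = 0.5683

Final: 0.5683


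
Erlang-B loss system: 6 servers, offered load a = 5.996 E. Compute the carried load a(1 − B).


B(6,5.996) = 0.264642 (Erlang-B)
Carried load = a(1 − B) = 5.996·(1 − 0.264642) = 5.996·0.735358 = 4.4092 E

Final: 4.4092 Erlangs


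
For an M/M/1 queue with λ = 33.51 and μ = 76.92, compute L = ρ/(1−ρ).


ρ = λ/μ = 33.51/76.92 = 0.4356
L = ρ/(1−ρ) = 0.4356/(1 − 0.4356) = 0.4356/0.5644 = 0.7719

Final: 0.7719


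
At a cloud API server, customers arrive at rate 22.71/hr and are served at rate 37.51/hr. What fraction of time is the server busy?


ρ = λ/μ = 22.71/37.51 = 0.6054

Final: 0.6054


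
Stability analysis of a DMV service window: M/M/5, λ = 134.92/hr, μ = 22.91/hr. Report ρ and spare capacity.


Total capacity cμ = 5·22.91 = 114.55/hr
ρ = λ/(cμ) = 134.92/114.55 = 1.1778
Stable ⇔ ρ < 1: NO
Spare capacity = cμ − λ = 114.55 − 134.92 = -20.37/hr

Final: ρ = 1.1778; unstable; margin = -20.37/hr


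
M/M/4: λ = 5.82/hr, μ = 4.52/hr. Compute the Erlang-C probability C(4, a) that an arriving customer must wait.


a = λ/μ = 1.2876; ρ = a/4 = 0.3219
P₀ = 0.274629 (from M/M/c formula)
C(c,a) = [a^c/(c!(1−ρ))]·P₀ = [2.74877/(24·0.6781)]·0.274629
= 0.16890·0.274629 = 0.046385

Final: 0.046385


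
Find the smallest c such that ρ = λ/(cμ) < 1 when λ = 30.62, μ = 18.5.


Stability requires cμ > λ ⇔ c > λ/μ.
λ/μ = 30.62/18.5 = 1.6551
Minimum integer c = ⌊1.6551⌋ + 1 = 2
Check: 2·18.5 = 37.00 > 30.62, while 1·18.5 = 18.50 ≤ 30.62

Final: 2 servers


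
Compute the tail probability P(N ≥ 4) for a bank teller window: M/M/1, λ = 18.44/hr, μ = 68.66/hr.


ρ = 18.44/68.66 = 0.2686
P(N ≥ n) = ρ^n = 0.2686^4 = 0.005203

Final: 0.005203


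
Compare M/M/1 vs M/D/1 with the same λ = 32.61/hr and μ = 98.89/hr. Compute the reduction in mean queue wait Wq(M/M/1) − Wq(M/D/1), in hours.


ρ = 32.61/98.89 = 0.3298
Wq(M/M/1) = ρ/(μ−λ) = 0.3298/66.28 = 0.004975 hr
Wq(M/D/1) = ρ/(2(μ−λ)) = 0.002488 hr
Savings = 0.004975 − 0.002488 = 0.002488 hr

Final: 0.002488 hr


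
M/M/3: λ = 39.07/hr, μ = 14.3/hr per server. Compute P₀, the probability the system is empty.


a = λ/μ = 39.07/14.3 = 2.7322; ρ = a/c = 0.9107
Σ_{k=0}^{2} a^k/k! (terms k=0..2) = 1.00000 + 2.73217 + 3.73237 = 7.46454
Tail: a^3/(3!(1−ρ)) = 20.39493/(6·0.08928) = 38.07408
P₀ = 1/(7.46454 + 38.07408) = 1/45.53862 = 0.021959

Final: 0.021959


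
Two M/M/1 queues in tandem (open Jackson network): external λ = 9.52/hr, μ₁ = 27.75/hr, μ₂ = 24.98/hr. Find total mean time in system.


Each node sees arrival rate λ = 9.52/hr (tandem ⇒ throughput preserved).
W₁ = 1/(μ₁−λ) = 1/(27.75−9.52) = 0.05485 hr
W₂ = 1/(μ₂−λ) = 1/(24.98−9.52) = 0.06468 hr
W_total = W₁ + W₂ = 0.05485 + 0.06468 = 0.11954 hr

Final: 0.11954 hr


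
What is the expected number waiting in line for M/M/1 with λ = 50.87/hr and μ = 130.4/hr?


ρ = 50.87/130.4 = 0.3901
Lq = ρ²/(1−ρ) = 0.1522/0.6099 = 0.2495

Final: 0.2495


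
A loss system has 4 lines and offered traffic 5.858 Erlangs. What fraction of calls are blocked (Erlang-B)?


B(c,a) = (a^c/c!) / Σ_{k=0}^{c} a^k/k!
a^4/4! = 49.066630
Σ terms (k=0..4): 1.00000 + 5.85800 + 17.15808 + 33.50401 + 49.06663 = 106.586726
B = 49.066630/106.586726 = 0.460345

Final: 0.460345


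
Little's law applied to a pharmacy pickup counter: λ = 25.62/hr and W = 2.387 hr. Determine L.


L = λW = 25.62·2.387 = 61.1549

Final: 61.1549


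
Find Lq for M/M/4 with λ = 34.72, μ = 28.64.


a = λ/μ = 1.2123; ρ = a/4 = 0.3031
P₀ = 0.296456
Lq = P₀·a^c·ρ / (c!·(1−ρ)²) = 0.296456·2.15987·0.3031/(24·0.48571)
= 0.01665

Final: 0.01665


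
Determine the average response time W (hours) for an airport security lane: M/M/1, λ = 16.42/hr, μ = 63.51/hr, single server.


W = 1/(μ−λ) = 1/(63.51 − 16.42) = 1/47.09 = 0.02124 hr

Final: 0.02124 hr


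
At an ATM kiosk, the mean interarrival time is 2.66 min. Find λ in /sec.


λ = 1/(interarrival time) in consistent units.
1 second = 0.0166667 min, so λ = 0.0166667/2.66 = 0.006266 per second

Final: 0.006266 /sec


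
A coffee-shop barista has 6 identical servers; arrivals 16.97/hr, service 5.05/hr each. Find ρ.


ρ = λ/(cμ) = 16.97/(6·5.05) = 16.97/30.30 = 0.5601

Final: 0.5601


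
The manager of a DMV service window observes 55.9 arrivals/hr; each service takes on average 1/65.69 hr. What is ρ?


ρ = λ/μ = 55.9/65.69 = 0.8510

Final: 0.8510


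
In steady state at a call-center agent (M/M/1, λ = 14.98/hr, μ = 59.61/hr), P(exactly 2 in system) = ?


ρ = 14.98/59.61 = 0.2513
P_n = (1−ρ)·ρ^n = (1 − 0.2513)·0.2513^2 = 0.7487·0.063152 = 0.047282

Final: 0.047282


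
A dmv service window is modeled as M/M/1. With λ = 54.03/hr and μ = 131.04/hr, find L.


ρ = λ/μ = 54.03/131.04 = 0.4123
L = ρ/(1−ρ) = 0.4123/(1 − 0.4123) = 0.4123/0.5877 = 0.7016

Final: 0.7016


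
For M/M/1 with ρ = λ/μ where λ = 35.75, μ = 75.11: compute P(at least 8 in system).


ρ = 35.75/75.11 = 0.4760
P(N ≥ n) = ρ^n = 0.4760^8 = 0.002634

Final: 0.002634


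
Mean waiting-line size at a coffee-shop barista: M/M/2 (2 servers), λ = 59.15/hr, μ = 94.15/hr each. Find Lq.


a = λ/μ = 0.6283; ρ = a/2 = 0.3141
P₀ = 0.521924
Lq = P₀·a^c·ρ / (c!·(1−ρ)²) = 0.521924·0.39470·0.3141/(2·0.47042)
= 0.06878

Final: 0.06878


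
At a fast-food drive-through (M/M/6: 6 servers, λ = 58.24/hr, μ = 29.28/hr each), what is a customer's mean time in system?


a = 1.9891; ρ = 0.3315; P₀ = 0.136627
Lq = P₀·a^c·ρ/(c!(1−ρ)²) = 0.008718
Wq = Lq/λ = 0.008718/58.24 = 0.0001497 hr
W = Wq + 1/μ = 0.0001497 + 0.03415 = 0.03430 hr

Final: 0.03430 hr


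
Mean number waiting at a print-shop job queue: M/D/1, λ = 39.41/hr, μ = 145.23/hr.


ρ = 39.41/145.23 = 0.2714
M/D/1: Lq = ρ²/(2(1−ρ)) = 0.07364/(2·0.7286) = 0.05053

Final: 0.05053


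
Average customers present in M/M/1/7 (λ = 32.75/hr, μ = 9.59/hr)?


ρ = 32.75/9.59 = 3.4150
L = ρ[1 − (K+1)ρ^K + Kρ^(K+1)] / [(1−ρ)(1−ρ^(K+1))]
Numerator: 3.4150·(1 − 8·5416.875826 + 7·18498.715671) = 294227.513176
Denominator: (-2.4150)·(-18497.715671) = 44672.272675
L = 294227.513176/44672.272675 = 6.5864

Final: 6.5864


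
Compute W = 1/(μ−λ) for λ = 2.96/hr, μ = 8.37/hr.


W = 1/(μ−λ) = 1/(8.37 − 2.96) = 1/5.41 = 0.1848 hr

Final: 0.1848 hr


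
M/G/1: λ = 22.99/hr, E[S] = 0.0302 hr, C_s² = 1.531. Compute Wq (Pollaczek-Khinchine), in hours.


ρ = λ·E[S] = 22.99·0.0302 = 0.6943
E[S²] = E[S]²(1+C_s²) = 0.0302²·(1+1.531) = 0.002308
Wq = λ·E[S²]/(2(1−ρ)) = 22.99·0.002308/(2·0.3057) = 0.08680 hr

Final: 0.08680 hr


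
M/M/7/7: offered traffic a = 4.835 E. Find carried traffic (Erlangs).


B(7,4.835) = 0.110263 (Erlang-B)
Carried load = a(1 − B) = 4.835·(1 − 0.110263) = 4.835·0.889737 = 4.3019 E

Final: 4.3019 Erlangs


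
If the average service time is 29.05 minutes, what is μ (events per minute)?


μ = 1/(service time) in consistent units.
1 minute = 1 min, so μ = 1/29.05 = 0.03442 per minute

Final: 0.03442 /min


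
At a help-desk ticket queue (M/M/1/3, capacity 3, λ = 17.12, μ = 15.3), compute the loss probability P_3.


ρ = λ/μ = 17.12/15.3 = 1.1190
P_K = (1−ρ)ρ^K/(1−ρ^(K+1)) = (-0.1190·1.400996)/(1 − 1.567651)
= -0.166654/-0.567651 = 0.293586

Final: 0.293586


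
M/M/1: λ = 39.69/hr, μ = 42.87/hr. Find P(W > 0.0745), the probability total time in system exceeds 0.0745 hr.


W ~ Exponential(μ−λ) for M/M/1.
μ − λ = 42.87 − 39.69 = 3.1800
P(W > t) = e^{−(μ−λ)t} = e^{−0.2369} = 0.789062

Final: 0.789062


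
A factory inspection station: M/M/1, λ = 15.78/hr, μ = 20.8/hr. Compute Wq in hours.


ρ = 15.78/20.8 = 0.7587
Wq = ρ/(μ−λ) = 0.7587/(20.8 − 15.78) = 0.7587/5.02 = 0.1511 hr

Final: 0.1511 hr


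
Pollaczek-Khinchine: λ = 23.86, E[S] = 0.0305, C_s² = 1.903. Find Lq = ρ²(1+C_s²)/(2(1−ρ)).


ρ = λ·E[S] = 23.86·0.0305 = 0.7277
Lq = ρ²(1+C_s²)/(2(1−ρ)) = 0.5296·(1+1.903)/(2·0.2723)
= 0.5296·2.9030/0.5445 = 2.82331

Final: 2.82331


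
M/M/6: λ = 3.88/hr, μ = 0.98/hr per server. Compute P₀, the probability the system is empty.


a = λ/μ = 3.88/0.98 = 3.9592; ρ = a/c = 0.6599
Σ_{k=0}^{5} a^k/k! (terms k=0..5) = 1.00000 + 3.95918 + 7.83757 + 10.34346 + 10.23791 + 8.10675 = 41.48487
Tail: a^6/(6!(1−ρ)) = 3851.53545/(720·0.3401) = 15.72710
P₀ = 1/(41.48487 + 15.72710) = 1/57.21198 = 0.017479

Final: 0.017479


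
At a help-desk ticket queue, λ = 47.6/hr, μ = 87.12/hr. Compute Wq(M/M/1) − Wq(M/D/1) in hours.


ρ = 47.6/87.12 = 0.5464
Wq(M/M/1) = ρ/(μ−λ) = 0.5464/39.52 = 0.01383 hr
Wq(M/D/1) = ρ/(2(μ−λ)) = 0.006913 hr
Savings = 0.01383 − 0.006913 = 0.006913 hr

Final: 0.006913 hr


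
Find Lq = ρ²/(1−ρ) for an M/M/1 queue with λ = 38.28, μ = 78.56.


ρ = 38.28/78.56 = 0.4873
Lq = ρ²/(1−ρ) = 0.2374/0.5127 = 0.4631

Final: 0.4631


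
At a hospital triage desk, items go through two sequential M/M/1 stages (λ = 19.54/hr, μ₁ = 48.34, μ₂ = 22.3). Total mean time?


Each node sees arrival rate λ = 19.54/hr (tandem ⇒ throughput preserved).
W₁ = 1/(μ₁−λ) = 1/(48.34−19.54) = 0.03472 hr
W₂ = 1/(μ₂−λ) = 1/(22.3−19.54) = 0.36232 hr
W_total = W₁ + W₂ = 0.03472 + 0.36232 = 0.39704 hr

Final: 0.39704 hr


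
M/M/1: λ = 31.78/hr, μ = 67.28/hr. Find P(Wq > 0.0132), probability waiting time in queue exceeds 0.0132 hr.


ρ = 31.78/67.28 = 0.4724
P(Wq > t) = ρ·e^{−(μ−λ)t} = 0.4724·e^{−0.4686}
= 0.4724·0.625878 = 0.295636

Final: 0.295636


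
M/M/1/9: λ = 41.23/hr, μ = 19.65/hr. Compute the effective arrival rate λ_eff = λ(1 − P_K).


ρ = 2.0982; P_K = (1−ρ)ρ^9/(1−ρ^10) = 0.523722
λ_eff = λ(1 − P_K) = 41.23·(1 − 0.523722) = 41.23·0.476278 = 19.6369 /hr

Final: 19.6369 /hr


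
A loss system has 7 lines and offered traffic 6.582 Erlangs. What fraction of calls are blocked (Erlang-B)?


B(c,a) = (a^c/c!) / Σ_{k=0}^{c} a^k/k!
a^7/7! = 106.187797
Σ terms (k=0..7): 1.00000 + 6.58200 + 21.66136 + 47.52503 + 78.20243 + 102.94568 + 112.93142 + 106.18780 = 477.035720
B = 106.187797/477.035720 = 0.222599

Final: 0.222599


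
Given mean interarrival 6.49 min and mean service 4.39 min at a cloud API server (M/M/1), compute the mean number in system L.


λ = 60/6.49 = 9.2450 /hr
μ = 60/4.39 = 13.6674 /hr
ρ = λ/μ = 9.2450/13.6674 = 0.6764
L = ρ/(1−ρ) = 0.6764/0.3236 = 2.0905

Final: 2.0905


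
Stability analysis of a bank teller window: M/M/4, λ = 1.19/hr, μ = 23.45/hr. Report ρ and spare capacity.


Total capacity cμ = 4·23.45 = 93.80/hr
ρ = λ/(cμ) = 1.19/93.80 = 0.01269
Stable ⇔ ρ < 1: YES
Spare capacity = cμ − λ = 93.80 − 1.19 = 92.61/hr

Final: ρ = 0.01269; stable; margin = 92.61/hr


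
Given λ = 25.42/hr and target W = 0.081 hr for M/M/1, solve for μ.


W = 1/(μ−λ) ⇒ μ − λ = 1/W = 1/0.081 = 12.3457
μ = λ + 1/W = 25.42 + 12.3457 = 37.7657 per hr

Final: 37.7657 /hr


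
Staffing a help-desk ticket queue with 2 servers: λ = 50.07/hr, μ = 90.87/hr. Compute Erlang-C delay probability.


a = λ/μ = 0.5510; ρ = a/2 = 0.2755
P₀ = 0.568008 (from M/M/c formula)
C(c,a) = [a^c/(c!(1−ρ))]·P₀ = [0.30361/(2·0.7245)]·0.568008
= 0.20953·0.568008 = 0.119015

Final: 0.119015


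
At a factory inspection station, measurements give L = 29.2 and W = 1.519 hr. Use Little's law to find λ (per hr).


λ = L/W = 29.2/1.519 = 19.2232 /hr

Final: 19.2232 /hr


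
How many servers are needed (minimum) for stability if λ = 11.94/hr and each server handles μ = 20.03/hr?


Stability requires cμ > λ ⇔ c > λ/μ.
λ/μ = 11.94/20.03 = 0.5961
Minimum integer c = ⌊0.5961⌋ + 1 = 1
Check: 1·20.03 = 20.03 > 11.94, while 0·20.03 = 0.00 ≤ 11.94

Final: 1 servers


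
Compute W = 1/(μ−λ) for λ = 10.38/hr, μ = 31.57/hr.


W = 1/(μ−λ) = 1/(31.57 − 10.38) = 1/21.19 = 0.04719 hr

Final: 0.04719 hr
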